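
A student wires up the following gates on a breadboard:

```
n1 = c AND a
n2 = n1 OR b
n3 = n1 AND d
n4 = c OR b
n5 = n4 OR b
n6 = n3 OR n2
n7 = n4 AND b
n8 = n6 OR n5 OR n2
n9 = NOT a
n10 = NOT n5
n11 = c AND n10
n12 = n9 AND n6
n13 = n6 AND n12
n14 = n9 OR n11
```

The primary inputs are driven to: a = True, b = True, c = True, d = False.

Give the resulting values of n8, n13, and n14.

n1 = c AND a = True AND True = True
n2 = n1 OR b = True OR True = True
n3 = n1 AND d = True AND False = False
n4 = c OR b = True OR True = True
n5 = n4 OR b = True OR True = True
n6 = n3 OR n2 = False OR True = True
n8 = n6 OR n5 OR n2 = True OR True OR True = True
n9 = NOT a = NOT True = False
n10 = NOT n5 = NOT True = False
n11 = c AND n10 = True AND False = False
n12 = n9 AND n6 = False AND True = False
n13 = n6 AND n12 = True AND False = False
n14 = n9 OR n11 = False OR False = False

n8 = True, n13 = False, n14 = False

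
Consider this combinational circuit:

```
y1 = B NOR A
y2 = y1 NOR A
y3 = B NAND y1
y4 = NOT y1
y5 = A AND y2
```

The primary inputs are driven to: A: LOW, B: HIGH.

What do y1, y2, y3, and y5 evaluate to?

y1 = LOW, y2 = HIGH, y3 = HIGH, y5 = LOW

y1 = B NOR A = HIGH NOR LOW = LOW
y2 = y1 NOR A = LOW NOR LOW = HIGH
y3 = B NAND y1 = HIGH NAND LOW = HIGH
y5 = A AND y2 = LOW AND HIGH = LOW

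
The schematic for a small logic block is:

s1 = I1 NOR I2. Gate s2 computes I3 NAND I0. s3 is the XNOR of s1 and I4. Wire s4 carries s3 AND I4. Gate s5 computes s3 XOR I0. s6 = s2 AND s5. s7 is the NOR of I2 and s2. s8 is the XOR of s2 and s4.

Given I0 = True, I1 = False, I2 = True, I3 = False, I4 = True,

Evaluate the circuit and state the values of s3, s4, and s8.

s3 = False, s4 = False, s8 = True

s1 = I1 NOR I2 = False NOR True = False
s2 = I3 NAND I0 = False NAND True = True
s3 = s1 XNOR I4 = False XNOR True = False
s4 = s3 AND I4 = False AND True = False
s8 = s2 XOR s4 = True XOR False = True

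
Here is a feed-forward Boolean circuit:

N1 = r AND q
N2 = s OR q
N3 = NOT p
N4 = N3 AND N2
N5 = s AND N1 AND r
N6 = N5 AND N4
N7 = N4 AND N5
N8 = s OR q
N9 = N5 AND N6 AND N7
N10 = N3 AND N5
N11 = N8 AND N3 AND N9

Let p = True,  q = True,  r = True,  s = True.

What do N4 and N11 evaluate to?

N1 = r AND q = True AND True = True
N2 = s OR q = True OR True = True
N3 = NOT p = NOT True = False
N4 = N3 AND N2 = False AND True = False
N5 = s AND N1 AND r = True AND True AND True = True
N6 = N5 AND N4 = True AND False = False
N7 = N4 AND N5 = False AND True = False
N8 = s OR q = True OR True = True
N9 = N5 AND N6 AND N7 = True AND False AND False = False
N11 = N8 AND N3 AND N9 = True AND False AND False = False

N4 = False, N11 = False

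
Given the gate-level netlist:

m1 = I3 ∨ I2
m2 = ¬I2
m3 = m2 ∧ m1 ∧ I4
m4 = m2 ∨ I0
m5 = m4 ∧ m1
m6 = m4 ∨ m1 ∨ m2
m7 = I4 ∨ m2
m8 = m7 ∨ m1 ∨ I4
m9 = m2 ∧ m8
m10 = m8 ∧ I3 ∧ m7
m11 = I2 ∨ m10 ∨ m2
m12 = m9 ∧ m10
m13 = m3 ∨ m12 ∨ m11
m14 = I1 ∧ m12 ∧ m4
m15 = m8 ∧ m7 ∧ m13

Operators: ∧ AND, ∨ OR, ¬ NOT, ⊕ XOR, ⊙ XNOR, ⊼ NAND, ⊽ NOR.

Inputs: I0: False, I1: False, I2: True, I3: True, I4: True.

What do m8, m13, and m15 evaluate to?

m8 = True; m13 = True; m15 = True

m1 = I3 OR I2 = True OR True = True
m2 = NOT I2 = NOT True = False
m3 = m2 AND m1 AND I4 = False AND True AND True = False
m7 = I4 OR m2 = True OR False = True
m8 = m7 OR m1 OR I4 = True OR True OR True = True
m9 = m2 AND m8 = False AND True = False
m10 = m8 AND I3 AND m7 = True AND True AND True = True
m11 = I2 OR m10 OR m2 = True OR True OR False = True
m12 = m9 AND m10 = False AND True = False
m13 = m3 OR m12 OR m11 = False OR False OR True = True
m15 = m8 AND m7 AND m13 = True AND True AND True = True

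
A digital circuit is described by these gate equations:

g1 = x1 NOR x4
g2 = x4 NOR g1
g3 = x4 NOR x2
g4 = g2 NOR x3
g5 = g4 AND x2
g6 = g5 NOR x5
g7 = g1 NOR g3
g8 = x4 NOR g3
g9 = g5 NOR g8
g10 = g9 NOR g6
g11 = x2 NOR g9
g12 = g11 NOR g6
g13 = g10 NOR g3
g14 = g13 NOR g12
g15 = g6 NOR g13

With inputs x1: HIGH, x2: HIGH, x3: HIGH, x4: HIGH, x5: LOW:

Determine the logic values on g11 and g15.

g1 = x1 NOR x4 = HIGH NOR HIGH = LOW
g2 = x4 NOR g1 = HIGH NOR LOW = LOW
g3 = x4 NOR x2 = HIGH NOR HIGH = LOW
g4 = g2 NOR x3 = LOW NOR HIGH = LOW
g5 = g4 AND x2 = LOW AND HIGH = LOW
g6 = g5 NOR x5 = LOW NOR LOW = HIGH
g8 = x4 NOR g3 = HIGH NOR LOW = LOW
g9 = g5 NOR g8 = LOW NOR LOW = HIGH
g10 = g9 NOR g6 = HIGH NOR HIGH = LOW
g11 = x2 NOR g9 = HIGH NOR HIGH = LOW
g13 = g10 NOR g3 = LOW NOR LOW = HIGH
g15 = g6 NOR g13 = HIGH NOR HIGH = LOW

g11 = LOW  g15 = LOW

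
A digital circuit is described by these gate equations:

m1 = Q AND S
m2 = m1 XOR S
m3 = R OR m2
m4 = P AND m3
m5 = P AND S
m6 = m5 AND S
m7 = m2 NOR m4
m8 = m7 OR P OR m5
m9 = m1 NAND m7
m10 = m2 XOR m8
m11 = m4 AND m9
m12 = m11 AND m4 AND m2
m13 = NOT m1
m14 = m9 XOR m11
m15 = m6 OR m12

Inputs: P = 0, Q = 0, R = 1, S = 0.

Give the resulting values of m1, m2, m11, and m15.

m1 = Q AND S = 0 AND 0 = 0
m2 = m1 XOR S = 0 XOR 0 = 0
m3 = R OR m2 = 1 OR 0 = 1
m4 = P AND m3 = 0 AND 1 = 0
m5 = P AND S = 0 AND 0 = 0
m6 = m5 AND S = 0 AND 0 = 0
m7 = m2 NOR m4 = 0 NOR 0 = 1
m9 = m1 NAND m7 = 0 NAND 1 = 1
m11 = m4 AND m9 = 0 AND 1 = 0
m12 = m11 AND m4 AND m2 = 0 AND 0 AND 0 = 0
m15 = m6 OR m12 = 0 OR 0 = 0

m1 = 0, m2 = 0, m11 = 0, m15 = 0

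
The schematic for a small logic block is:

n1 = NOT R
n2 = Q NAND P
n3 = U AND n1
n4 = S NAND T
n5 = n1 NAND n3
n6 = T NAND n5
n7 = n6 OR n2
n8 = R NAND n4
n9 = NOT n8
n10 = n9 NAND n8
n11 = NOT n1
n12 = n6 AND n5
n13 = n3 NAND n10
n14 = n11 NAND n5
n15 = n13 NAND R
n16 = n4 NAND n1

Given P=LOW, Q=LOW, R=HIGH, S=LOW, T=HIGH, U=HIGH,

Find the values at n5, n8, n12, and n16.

n5 = HIGH, n8 = LOW, n12 = LOW, n16 = HIGH

n1 = NOT R = NOT HIGH = LOW
n3 = U AND n1 = HIGH AND LOW = LOW
n4 = S NAND T = LOW NAND HIGH = HIGH
n5 = n1 NAND n3 = LOW NAND LOW = HIGH
n6 = T NAND n5 = HIGH NAND HIGH = LOW
n8 = R NAND n4 = HIGH NAND HIGH = LOW
n12 = n6 AND n5 = LOW AND HIGH = LOW
n16 = n4 NAND n1 = HIGH NAND LOW = HIGH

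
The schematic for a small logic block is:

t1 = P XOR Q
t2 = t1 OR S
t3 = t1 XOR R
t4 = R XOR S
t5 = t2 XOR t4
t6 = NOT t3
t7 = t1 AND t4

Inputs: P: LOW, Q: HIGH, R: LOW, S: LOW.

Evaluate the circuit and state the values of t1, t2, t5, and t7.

t1 = HIGH  t2 = HIGH  t5 = HIGH  t7 = LOW

t1 = P XOR Q = LOW XOR HIGH = HIGH
t2 = t1 OR S = HIGH OR LOW = HIGH
t4 = R XOR S = LOW XOR LOW = LOW
t5 = t2 XOR t4 = HIGH XOR LOW = HIGH
t7 = t1 AND t4 = HIGH AND LOW = LOW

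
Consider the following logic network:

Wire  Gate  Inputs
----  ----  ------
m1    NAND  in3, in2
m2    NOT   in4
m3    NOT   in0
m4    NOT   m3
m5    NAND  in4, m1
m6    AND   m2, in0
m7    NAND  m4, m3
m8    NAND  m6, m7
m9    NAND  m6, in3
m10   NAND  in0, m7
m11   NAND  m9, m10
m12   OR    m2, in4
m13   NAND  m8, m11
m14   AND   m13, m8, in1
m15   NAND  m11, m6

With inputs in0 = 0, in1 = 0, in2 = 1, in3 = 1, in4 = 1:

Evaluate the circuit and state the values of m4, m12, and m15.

m4 = 0  m12 = 1  m15 = 1

m2 = NOT in4 = NOT 1 = 0
m3 = NOT in0 = NOT 0 = 1
m4 = NOT m3 = NOT 1 = 0
m6 = m2 AND in0 = 0 AND 0 = 0
m7 = m4 NAND m3 = 0 NAND 1 = 1
m9 = m6 NAND in3 = 0 NAND 1 = 1
m10 = in0 NAND m7 = 0 NAND 1 = 1
m11 = m9 NAND m10 = 1 NAND 1 = 0
m12 = m2 OR in4 = 0 OR 1 = 1
m15 = m11 NAND m6 = 0 NAND 0 = 1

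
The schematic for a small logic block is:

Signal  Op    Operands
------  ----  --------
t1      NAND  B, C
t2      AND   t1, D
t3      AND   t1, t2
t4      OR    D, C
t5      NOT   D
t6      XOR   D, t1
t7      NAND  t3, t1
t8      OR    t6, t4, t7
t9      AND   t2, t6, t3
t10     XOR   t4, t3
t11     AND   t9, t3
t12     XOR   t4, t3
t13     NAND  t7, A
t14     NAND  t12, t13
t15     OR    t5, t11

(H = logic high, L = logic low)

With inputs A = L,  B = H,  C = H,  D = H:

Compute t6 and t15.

t1 = B NAND C = H NAND H = L
t2 = t1 AND D = L AND H = L
t3 = t1 AND t2 = L AND L = L
t5 = NOT D = NOT H = L
t6 = D XOR t1 = H XOR L = H
t9 = t2 AND t6 AND t3 = L AND H AND L = L
t11 = t9 AND t3 = L AND L = L
t15 = t5 OR t11 = L OR L = L

t6 = H, t15 = L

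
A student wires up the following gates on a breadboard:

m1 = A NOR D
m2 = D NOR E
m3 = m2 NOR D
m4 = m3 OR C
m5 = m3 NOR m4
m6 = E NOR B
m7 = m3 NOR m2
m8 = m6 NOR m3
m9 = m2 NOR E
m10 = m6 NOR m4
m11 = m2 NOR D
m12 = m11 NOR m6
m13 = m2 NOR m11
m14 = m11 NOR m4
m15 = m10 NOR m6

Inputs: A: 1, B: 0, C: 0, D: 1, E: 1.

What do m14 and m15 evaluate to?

m14 = 1; m15 = 0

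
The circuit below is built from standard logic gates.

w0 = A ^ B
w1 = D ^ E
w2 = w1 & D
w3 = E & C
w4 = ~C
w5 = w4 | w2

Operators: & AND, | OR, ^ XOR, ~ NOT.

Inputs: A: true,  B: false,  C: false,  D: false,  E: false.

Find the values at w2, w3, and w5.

w1 = D XOR E = false XOR false = false
w2 = w1 AND D = false AND false = false
w3 = E AND C = false AND false = false
w4 = NOT C = NOT false = true
w5 = w4 OR w2 = true OR false = true

w2 = false, w3 = false, w5 = true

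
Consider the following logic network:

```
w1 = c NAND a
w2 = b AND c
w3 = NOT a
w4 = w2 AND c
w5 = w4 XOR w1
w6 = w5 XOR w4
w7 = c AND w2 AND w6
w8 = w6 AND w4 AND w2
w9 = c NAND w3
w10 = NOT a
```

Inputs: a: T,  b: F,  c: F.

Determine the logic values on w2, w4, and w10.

w2 = F; w4 = F; w10 = F

w2 = b AND c = F AND F = F
w4 = w2 AND c = F AND F = F
w10 = NOT a = NOT T = F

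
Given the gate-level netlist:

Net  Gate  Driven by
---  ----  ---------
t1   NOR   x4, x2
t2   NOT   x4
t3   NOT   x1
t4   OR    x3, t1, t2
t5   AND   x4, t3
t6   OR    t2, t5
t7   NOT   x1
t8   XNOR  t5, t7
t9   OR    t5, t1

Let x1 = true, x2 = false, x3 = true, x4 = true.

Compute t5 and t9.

t1 = x4 NOR x2 = true NOR false = false
t3 = NOT x1 = NOT true = false
t5 = x4 AND t3 = true AND false = false
t9 = t5 OR t1 = false OR false = false

t5 = false; t9 = false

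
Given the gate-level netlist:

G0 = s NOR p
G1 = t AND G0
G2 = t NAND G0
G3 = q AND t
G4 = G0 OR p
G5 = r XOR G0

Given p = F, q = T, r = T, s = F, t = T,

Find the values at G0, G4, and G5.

G0 = T, G4 = T, G5 = F

G0 = s NOR p = F NOR F = T
G4 = G0 OR p = T OR F = T
G5 = r XOR G0 = T XOR T = F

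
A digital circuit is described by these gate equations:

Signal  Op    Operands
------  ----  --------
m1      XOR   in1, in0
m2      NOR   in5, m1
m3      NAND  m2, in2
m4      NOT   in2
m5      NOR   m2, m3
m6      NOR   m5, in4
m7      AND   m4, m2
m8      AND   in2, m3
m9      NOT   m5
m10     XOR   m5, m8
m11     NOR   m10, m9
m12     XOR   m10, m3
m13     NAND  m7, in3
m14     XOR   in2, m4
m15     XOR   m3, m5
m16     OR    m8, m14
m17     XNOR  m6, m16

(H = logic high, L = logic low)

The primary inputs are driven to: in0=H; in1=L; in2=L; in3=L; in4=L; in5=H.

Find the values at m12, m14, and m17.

m1 = in1 XOR in0 = L XOR H = H
m2 = in5 NOR m1 = H NOR H = L
m3 = m2 NAND in2 = L NAND L = H
m4 = NOT in2 = NOT L = H
m5 = m2 NOR m3 = L NOR H = L
m6 = m5 NOR in4 = L NOR L = H
m8 = in2 AND m3 = L AND H = L
m10 = m5 XOR m8 = L XOR L = L
m12 = m10 XOR m3 = L XOR H = H
m14 = in2 XOR m4 = L XOR H = H
m16 = m8 OR m14 = L OR H = H
m17 = m6 XNOR m16 = H XNOR H = H

m12 = H, m14 = H, m17 = H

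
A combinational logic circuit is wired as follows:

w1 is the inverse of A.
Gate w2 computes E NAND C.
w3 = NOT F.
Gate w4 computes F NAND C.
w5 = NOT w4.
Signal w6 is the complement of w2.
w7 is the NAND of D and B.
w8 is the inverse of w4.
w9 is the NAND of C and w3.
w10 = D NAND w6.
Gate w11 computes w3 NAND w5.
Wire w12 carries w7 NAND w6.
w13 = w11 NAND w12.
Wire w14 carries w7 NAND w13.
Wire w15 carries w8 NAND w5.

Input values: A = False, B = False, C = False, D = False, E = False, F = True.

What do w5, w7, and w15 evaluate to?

w5 = False; w7 = True; w15 = True

w4 = F NAND C = True NAND False = True
w5 = NOT w4 = NOT True = False
w7 = D NAND B = False NAND False = True
w8 = NOT w4 = NOT True = False
w15 = w8 NAND w5 = False NAND False = True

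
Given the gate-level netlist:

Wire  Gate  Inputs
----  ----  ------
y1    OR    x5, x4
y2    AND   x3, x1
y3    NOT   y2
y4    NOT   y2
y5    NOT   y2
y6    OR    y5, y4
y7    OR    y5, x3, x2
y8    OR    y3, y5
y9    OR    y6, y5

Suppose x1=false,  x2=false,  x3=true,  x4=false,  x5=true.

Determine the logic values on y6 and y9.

y2 = x3 AND x1 = true AND false = false
y4 = NOT y2 = NOT false = true
y5 = NOT y2 = NOT false = true
y6 = y5 OR y4 = true OR true = true
y9 = y6 OR y5 = true OR true = true

y6 = true; y9 = true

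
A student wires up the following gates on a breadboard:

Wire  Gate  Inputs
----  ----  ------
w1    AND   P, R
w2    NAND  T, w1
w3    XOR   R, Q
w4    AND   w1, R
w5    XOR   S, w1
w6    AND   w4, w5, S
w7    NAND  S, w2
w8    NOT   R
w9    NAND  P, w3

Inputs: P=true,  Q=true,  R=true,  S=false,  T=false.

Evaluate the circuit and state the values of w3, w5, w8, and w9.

w3 = false  w5 = true  w8 = false  w9 = true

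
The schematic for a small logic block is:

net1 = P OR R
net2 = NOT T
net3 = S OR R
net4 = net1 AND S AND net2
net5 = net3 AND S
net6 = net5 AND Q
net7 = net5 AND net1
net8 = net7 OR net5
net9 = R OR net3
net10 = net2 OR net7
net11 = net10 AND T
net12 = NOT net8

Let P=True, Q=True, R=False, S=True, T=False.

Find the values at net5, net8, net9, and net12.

net1 = P OR R = True OR False = True
net3 = S OR R = True OR False = True
net5 = net3 AND S = True AND True = True
net7 = net5 AND net1 = True AND True = True
net8 = net7 OR net5 = True OR True = True
net9 = R OR net3 = False OR True = True
net12 = NOT net8 = NOT True = False

net5 = True  net8 = True  net9 = True  net12 = False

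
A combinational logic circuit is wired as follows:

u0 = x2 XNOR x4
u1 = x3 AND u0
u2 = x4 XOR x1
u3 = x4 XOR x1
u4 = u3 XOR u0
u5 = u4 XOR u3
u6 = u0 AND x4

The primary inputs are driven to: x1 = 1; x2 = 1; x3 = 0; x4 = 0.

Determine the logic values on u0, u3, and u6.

u0 = x2 XNOR x4 = 1 XNOR 0 = 0
u3 = x4 XOR x1 = 0 XOR 1 = 1
u6 = u0 AND x4 = 0 AND 0 = 0

u0 = 0, u3 = 1, u6 = 0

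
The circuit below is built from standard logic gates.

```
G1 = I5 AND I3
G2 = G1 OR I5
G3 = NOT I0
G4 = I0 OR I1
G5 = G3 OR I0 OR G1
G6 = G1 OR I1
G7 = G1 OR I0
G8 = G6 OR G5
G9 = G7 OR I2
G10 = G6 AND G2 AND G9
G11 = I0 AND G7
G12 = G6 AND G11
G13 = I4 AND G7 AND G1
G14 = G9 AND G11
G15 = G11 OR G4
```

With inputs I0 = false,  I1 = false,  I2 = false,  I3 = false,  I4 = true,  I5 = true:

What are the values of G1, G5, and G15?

G1 = I5 AND I3 = true AND false = false
G3 = NOT I0 = NOT false = true
G4 = I0 OR I1 = false OR false = false
G5 = G3 OR I0 OR G1 = true OR false OR false = true
G7 = G1 OR I0 = false OR false = false
G11 = I0 AND G7 = false AND false = false
G15 = G11 OR G4 = false OR false = false

G1 = false; G5 = true; G15 = false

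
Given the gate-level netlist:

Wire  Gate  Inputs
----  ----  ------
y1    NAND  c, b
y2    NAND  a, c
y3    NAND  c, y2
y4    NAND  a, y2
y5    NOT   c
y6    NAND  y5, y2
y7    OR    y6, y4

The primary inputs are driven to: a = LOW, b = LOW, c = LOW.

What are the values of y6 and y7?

y2 = a NAND c = LOW NAND LOW = HIGH
y4 = a NAND y2 = LOW NAND HIGH = HIGH
y5 = NOT c = NOT LOW = HIGH
y6 = y5 NAND y2 = HIGH NAND HIGH = LOW
y7 = y6 OR y4 = LOW OR HIGH = HIGH

y6 = LOW  y7 = HIGH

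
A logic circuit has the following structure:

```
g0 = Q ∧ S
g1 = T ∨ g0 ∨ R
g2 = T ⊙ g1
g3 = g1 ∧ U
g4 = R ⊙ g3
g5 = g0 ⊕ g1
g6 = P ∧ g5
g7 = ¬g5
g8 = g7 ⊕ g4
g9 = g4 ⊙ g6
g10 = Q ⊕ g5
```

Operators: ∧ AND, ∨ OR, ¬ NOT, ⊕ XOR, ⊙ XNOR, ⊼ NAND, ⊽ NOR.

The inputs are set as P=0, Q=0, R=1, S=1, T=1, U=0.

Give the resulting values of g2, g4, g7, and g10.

g2 = 1; g4 = 0; g7 = 0; g10 = 1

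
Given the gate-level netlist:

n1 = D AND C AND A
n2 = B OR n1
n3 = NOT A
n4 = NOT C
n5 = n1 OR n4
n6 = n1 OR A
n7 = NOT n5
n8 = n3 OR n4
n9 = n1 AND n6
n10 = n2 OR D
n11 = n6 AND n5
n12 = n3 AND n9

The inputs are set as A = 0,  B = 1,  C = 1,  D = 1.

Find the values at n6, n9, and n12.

n1 = D AND C AND A = 1 AND 1 AND 0 = 0
n3 = NOT A = NOT 0 = 1
n6 = n1 OR A = 0 OR 0 = 0
n9 = n1 AND n6 = 0 AND 0 = 0
n12 = n3 AND n9 = 1 AND 0 = 0

n6 = 0; n9 = 0; n12 = 0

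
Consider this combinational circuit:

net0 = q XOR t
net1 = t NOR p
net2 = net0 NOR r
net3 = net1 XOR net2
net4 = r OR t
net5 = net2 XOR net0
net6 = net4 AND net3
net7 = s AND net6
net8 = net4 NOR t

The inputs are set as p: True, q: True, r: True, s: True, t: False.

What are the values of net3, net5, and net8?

net3 = False  net5 = True  net8 = False

net0 = q XOR t = True XOR False = True
net1 = t NOR p = False NOR True = False
net2 = net0 NOR r = True NOR True = False
net3 = net1 XOR net2 = False XOR False = False
net4 = r OR t = True OR False = True
net5 = net2 XOR net0 = False XOR True = True
net8 = net4 NOR t = True NOR False = False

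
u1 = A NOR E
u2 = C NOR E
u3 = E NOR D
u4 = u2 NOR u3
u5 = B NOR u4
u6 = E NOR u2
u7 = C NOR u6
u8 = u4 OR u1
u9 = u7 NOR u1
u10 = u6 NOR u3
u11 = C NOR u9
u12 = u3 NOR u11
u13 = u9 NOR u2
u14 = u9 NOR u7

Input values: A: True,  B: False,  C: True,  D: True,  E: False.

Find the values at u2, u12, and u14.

u1 = A NOR E = True NOR False = False
u2 = C NOR E = True NOR False = False
u3 = E NOR D = False NOR True = False
u6 = E NOR u2 = False NOR False = True
u7 = C NOR u6 = True NOR True = False
u9 = u7 NOR u1 = False NOR False = True
u11 = C NOR u9 = True NOR True = False
u12 = u3 NOR u11 = False NOR False = True
u14 = u9 NOR u7 = True NOR False = False

u2 = False; u12 = True; u14 = False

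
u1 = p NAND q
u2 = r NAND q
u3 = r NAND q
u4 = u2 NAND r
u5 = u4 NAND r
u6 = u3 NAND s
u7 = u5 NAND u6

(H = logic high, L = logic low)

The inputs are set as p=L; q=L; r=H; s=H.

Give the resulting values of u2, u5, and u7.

u2 = r NAND q = H NAND L = H
u3 = r NAND q = H NAND L = H
u4 = u2 NAND r = H NAND H = L
u5 = u4 NAND r = L NAND H = H
u6 = u3 NAND s = H NAND H = L
u7 = u5 NAND u6 = H NAND L = H

u2 = H  u5 = H  u7 = H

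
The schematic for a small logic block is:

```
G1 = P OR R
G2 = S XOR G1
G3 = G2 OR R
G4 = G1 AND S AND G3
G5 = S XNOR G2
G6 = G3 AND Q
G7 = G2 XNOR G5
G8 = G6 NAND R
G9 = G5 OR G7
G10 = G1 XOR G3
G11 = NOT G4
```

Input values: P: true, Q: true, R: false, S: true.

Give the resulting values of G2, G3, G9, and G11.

G2 = false; G3 = false; G9 = true; G11 = true

G1 = P OR R = true OR false = true
G2 = S XOR G1 = true XOR true = false
G3 = G2 OR R = false OR false = false
G4 = G1 AND S AND G3 = true AND true AND false = false
G5 = S XNOR G2 = true XNOR false = false
G7 = G2 XNOR G5 = false XNOR false = true
G9 = G5 OR G7 = false OR true = true
G11 = NOT G4 = NOT false = true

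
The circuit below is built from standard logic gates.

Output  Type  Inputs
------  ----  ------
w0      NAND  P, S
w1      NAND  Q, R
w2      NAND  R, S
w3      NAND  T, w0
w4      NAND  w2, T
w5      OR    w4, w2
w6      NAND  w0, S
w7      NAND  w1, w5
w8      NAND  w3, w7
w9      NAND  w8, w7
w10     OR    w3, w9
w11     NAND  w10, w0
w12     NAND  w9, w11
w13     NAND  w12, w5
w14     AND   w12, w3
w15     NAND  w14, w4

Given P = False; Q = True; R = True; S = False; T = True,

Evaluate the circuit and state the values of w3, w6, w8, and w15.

w3 = False, w6 = True, w8 = True, w15 = True

w0 = P NAND S = False NAND False = True
w1 = Q NAND R = True NAND True = False
w2 = R NAND S = True NAND False = True
w3 = T NAND w0 = True NAND True = False
w4 = w2 NAND T = True NAND True = False
w5 = w4 OR w2 = False OR True = True
w6 = w0 NAND S = True NAND False = True
w7 = w1 NAND w5 = False NAND True = True
w8 = w3 NAND w7 = False NAND True = True
w9 = w8 NAND w7 = True NAND True = False
w10 = w3 OR w9 = False OR False = False
w11 = w10 NAND w0 = False NAND True = True
w12 = w9 NAND w11 = False NAND True = True
w14 = w12 AND w3 = True AND False = False
w15 = w14 NAND w4 = False NAND False = True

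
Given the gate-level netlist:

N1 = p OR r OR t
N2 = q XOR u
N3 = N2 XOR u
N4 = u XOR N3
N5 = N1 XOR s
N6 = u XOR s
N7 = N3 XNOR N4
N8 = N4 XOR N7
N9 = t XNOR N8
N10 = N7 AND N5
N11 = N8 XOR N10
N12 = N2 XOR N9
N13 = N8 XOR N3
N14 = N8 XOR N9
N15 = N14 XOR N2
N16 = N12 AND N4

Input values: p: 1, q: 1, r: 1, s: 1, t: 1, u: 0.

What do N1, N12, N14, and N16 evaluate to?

N1 = p OR r OR t = 1 OR 1 OR 1 = 1
N2 = q XOR u = 1 XOR 0 = 1
N3 = N2 XOR u = 1 XOR 0 = 1
N4 = u XOR N3 = 0 XOR 1 = 1
N7 = N3 XNOR N4 = 1 XNOR 1 = 1
N8 = N4 XOR N7 = 1 XOR 1 = 0
N9 = t XNOR N8 = 1 XNOR 0 = 0
N12 = N2 XOR N9 = 1 XOR 0 = 1
N14 = N8 XOR N9 = 0 XOR 0 = 0
N16 = N12 AND N4 = 1 AND 1 = 1

N1 = 1  N12 = 1  N14 = 0  N16 = 1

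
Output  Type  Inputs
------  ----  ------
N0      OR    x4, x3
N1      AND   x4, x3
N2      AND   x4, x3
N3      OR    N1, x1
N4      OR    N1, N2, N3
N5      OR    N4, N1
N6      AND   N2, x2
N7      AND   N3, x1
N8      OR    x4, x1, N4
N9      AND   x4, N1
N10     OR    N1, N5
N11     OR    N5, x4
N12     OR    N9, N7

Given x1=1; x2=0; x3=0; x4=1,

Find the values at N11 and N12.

N1 = x4 AND x3 = 1 AND 0 = 0
N2 = x4 AND x3 = 1 AND 0 = 0
N3 = N1 OR x1 = 0 OR 1 = 1
N4 = N1 OR N2 OR N3 = 0 OR 0 OR 1 = 1
N5 = N4 OR N1 = 1 OR 0 = 1
N7 = N3 AND x1 = 1 AND 1 = 1
N9 = x4 AND N1 = 1 AND 0 = 0
N11 = N5 OR x4 = 1 OR 1 = 1
N12 = N9 OR N7 = 0 OR 1 = 1

N11 = 1, N12 = 1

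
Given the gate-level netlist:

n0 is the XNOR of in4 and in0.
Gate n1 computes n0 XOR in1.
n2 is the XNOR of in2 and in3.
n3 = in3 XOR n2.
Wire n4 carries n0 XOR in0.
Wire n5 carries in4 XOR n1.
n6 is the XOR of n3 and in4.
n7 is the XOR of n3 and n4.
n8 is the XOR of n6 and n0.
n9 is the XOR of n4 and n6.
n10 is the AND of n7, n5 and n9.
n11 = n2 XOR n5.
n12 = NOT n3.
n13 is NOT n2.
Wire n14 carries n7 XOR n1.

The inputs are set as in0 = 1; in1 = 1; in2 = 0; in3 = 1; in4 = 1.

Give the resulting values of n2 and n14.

n2 = 0  n14 = 1

n0 = in4 XNOR in0 = 1 XNOR 1 = 1
n1 = n0 XOR in1 = 1 XOR 1 = 0
n2 = in2 XNOR in3 = 0 XNOR 1 = 0
n3 = in3 XOR n2 = 1 XOR 0 = 1
n4 = n0 XOR in0 = 1 XOR 1 = 0
n7 = n3 XOR n4 = 1 XOR 0 = 1
n14 = n7 XOR n1 = 1 XOR 0 = 1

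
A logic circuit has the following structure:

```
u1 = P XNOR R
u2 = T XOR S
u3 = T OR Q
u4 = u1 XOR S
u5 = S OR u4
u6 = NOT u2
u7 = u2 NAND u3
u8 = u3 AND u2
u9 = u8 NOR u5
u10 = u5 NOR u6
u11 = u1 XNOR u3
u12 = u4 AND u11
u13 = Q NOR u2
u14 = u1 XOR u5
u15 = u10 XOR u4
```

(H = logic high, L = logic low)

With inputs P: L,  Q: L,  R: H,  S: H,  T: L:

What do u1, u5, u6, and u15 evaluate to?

u1 = P XNOR R = L XNOR H = L
u2 = T XOR S = L XOR H = H
u4 = u1 XOR S = L XOR H = H
u5 = S OR u4 = H OR H = H
u6 = NOT u2 = NOT H = L
u10 = u5 NOR u6 = H NOR L = L
u15 = u10 XOR u4 = L XOR H = H

u1 = L  u5 = H  u6 = L  u15 = H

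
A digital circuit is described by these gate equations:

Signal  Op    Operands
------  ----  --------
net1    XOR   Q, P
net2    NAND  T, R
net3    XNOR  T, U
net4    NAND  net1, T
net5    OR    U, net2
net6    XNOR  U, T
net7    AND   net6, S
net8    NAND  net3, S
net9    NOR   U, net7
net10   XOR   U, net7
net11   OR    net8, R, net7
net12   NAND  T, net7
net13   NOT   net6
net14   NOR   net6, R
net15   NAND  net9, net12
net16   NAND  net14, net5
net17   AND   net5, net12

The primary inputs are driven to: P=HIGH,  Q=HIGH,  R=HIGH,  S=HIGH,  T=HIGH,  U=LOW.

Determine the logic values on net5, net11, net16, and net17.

net2 = T NAND R = HIGH NAND HIGH = LOW
net3 = T XNOR U = HIGH XNOR LOW = LOW
net5 = U OR net2 = LOW OR LOW = LOW
net6 = U XNOR T = LOW XNOR HIGH = LOW
net7 = net6 AND S = LOW AND HIGH = LOW
net8 = net3 NAND S = LOW NAND HIGH = HIGH
net11 = net8 OR R OR net7 = HIGH OR HIGH OR LOW = HIGH
net12 = T NAND net7 = HIGH NAND LOW = HIGH
net14 = net6 NOR R = LOW NOR HIGH = LOW
net16 = net14 NAND net5 = LOW NAND LOW = HIGH
net17 = net5 AND net12 = LOW AND HIGH = LOW

net5 = LOW, net11 = HIGH, net16 = HIGH, net17 = LOW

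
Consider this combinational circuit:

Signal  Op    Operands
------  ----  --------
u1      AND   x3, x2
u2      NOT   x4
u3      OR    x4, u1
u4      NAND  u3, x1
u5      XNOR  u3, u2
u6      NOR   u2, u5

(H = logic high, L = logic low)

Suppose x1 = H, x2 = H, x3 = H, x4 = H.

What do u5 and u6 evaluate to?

u5 = L; u6 = H

u1 = x3 AND x2 = H AND H = H
u2 = NOT x4 = NOT H = L
u3 = x4 OR u1 = H OR H = H
u5 = u3 XNOR u2 = H XNOR L = L
u6 = u2 NOR u5 = L NOR L = H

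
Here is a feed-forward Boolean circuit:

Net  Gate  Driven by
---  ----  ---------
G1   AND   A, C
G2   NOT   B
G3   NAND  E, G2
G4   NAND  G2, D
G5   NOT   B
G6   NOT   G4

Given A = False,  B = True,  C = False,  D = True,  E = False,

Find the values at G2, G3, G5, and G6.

G2 = NOT B = NOT True = False
G3 = E NAND G2 = False NAND False = True
G4 = G2 NAND D = False NAND True = True
G5 = NOT B = NOT True = False
G6 = NOT G4 = NOT True = False

G2 = False, G3 = True, G5 = False, G6 = False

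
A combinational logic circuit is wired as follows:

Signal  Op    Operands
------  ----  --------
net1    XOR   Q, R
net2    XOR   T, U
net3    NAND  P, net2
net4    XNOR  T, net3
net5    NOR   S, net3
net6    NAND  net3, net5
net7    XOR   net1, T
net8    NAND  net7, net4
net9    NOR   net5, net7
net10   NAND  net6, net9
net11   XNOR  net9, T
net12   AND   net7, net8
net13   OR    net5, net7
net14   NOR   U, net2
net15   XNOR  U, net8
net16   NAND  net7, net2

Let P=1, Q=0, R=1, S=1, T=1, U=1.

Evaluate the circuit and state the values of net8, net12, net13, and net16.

net8 = 1  net12 = 0  net13 = 0  net16 = 1

net1 = Q XOR R = 0 XOR 1 = 1
net2 = T XOR U = 1 XOR 1 = 0
net3 = P NAND net2 = 1 NAND 0 = 1
net4 = T XNOR net3 = 1 XNOR 1 = 1
net5 = S NOR net3 = 1 NOR 1 = 0
net7 = net1 XOR T = 1 XOR 1 = 0
net8 = net7 NAND net4 = 0 NAND 1 = 1
net12 = net7 AND net8 = 0 AND 1 = 0
net13 = net5 OR net7 = 0 OR 0 = 0
net16 = net7 NAND net2 = 0 NAND 0 = 1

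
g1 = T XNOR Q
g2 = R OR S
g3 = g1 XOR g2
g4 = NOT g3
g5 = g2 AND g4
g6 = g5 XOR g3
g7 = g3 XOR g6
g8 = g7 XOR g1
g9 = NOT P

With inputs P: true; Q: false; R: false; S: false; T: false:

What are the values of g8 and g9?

g8 = true  g9 = false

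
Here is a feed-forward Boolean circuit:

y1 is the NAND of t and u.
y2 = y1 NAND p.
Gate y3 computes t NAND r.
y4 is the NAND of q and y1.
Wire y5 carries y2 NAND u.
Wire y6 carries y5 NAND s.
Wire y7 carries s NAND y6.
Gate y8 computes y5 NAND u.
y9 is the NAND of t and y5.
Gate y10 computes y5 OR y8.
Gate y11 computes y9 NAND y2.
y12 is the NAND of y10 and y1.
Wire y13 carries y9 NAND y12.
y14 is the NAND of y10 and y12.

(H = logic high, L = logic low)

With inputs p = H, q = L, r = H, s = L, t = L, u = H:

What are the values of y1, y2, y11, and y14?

y1 = H  y2 = L  y11 = H  y14 = H

y1 = t NAND u = L NAND H = H
y2 = y1 NAND p = H NAND H = L
y5 = y2 NAND u = L NAND H = H
y8 = y5 NAND u = H NAND H = L
y9 = t NAND y5 = L NAND H = H
y10 = y5 OR y8 = H OR L = H
y11 = y9 NAND y2 = H NAND L = H
y12 = y10 NAND y1 = H NAND H = L
y14 = y10 NAND y12 = H NAND L = H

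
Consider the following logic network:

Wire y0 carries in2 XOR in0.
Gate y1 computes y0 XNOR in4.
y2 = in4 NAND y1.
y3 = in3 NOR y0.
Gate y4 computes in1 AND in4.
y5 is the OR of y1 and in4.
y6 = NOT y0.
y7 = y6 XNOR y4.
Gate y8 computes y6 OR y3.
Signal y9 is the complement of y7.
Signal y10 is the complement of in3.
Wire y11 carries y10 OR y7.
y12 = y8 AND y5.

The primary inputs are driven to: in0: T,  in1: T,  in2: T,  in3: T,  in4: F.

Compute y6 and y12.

y0 = in2 XOR in0 = T XOR T = F
y1 = y0 XNOR in4 = F XNOR F = T
y3 = in3 NOR y0 = T NOR F = F
y5 = y1 OR in4 = T OR F = T
y6 = NOT y0 = NOT F = T
y8 = y6 OR y3 = T OR F = T
y12 = y8 AND y5 = T AND T = T

y6 = T, y12 = T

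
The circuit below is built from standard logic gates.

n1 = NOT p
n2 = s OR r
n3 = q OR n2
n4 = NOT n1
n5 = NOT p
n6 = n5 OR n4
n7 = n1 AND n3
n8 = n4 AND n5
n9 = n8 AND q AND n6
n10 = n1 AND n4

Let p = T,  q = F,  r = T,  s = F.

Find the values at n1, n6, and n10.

n1 = F  n6 = T  n10 = F

n1 = NOT p = NOT T = F
n4 = NOT n1 = NOT F = T
n5 = NOT p = NOT T = F
n6 = n5 OR n4 = F OR T = T
n10 = n1 AND n4 = F AND T = F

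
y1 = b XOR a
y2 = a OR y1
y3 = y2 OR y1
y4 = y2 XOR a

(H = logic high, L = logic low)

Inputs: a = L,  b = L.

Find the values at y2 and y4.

y1 = b XOR a = L XOR L = L
y2 = a OR y1 = L OR L = L
y4 = y2 XOR a = L XOR L = L

y2 = L, y4 = L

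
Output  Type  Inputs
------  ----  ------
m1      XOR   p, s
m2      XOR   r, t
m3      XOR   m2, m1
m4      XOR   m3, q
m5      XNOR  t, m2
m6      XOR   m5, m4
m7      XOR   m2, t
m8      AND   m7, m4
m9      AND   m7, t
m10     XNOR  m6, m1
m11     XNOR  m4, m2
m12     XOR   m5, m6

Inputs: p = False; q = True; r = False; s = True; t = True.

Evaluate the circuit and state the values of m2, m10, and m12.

m1 = p XOR s = False XOR True = True
m2 = r XOR t = False XOR True = True
m3 = m2 XOR m1 = True XOR True = False
m4 = m3 XOR q = False XOR True = True
m5 = t XNOR m2 = True XNOR True = True
m6 = m5 XOR m4 = True XOR True = False
m10 = m6 XNOR m1 = False XNOR True = False
m12 = m5 XOR m6 = True XOR False = True

m2 = True, m10 = False, m12 = True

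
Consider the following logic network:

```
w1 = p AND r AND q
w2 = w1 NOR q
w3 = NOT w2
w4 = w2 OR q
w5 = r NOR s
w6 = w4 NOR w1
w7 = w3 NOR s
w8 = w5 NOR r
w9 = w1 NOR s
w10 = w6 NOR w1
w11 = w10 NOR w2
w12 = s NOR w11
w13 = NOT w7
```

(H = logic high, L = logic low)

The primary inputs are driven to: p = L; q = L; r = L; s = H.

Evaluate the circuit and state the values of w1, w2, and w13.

w1 = p AND r AND q = L AND L AND L = L
w2 = w1 NOR q = L NOR L = H
w3 = NOT w2 = NOT H = L
w7 = w3 NOR s = L NOR H = L
w13 = NOT w7 = NOT L = H

w1 = L, w2 = H, w13 = H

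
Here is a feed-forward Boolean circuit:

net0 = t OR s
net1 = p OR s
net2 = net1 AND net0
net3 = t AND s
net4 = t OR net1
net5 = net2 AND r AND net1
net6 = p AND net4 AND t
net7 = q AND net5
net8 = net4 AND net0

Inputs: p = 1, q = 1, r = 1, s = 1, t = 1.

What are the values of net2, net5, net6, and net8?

net0 = t OR s = 1 OR 1 = 1
net1 = p OR s = 1 OR 1 = 1
net2 = net1 AND net0 = 1 AND 1 = 1
net4 = t OR net1 = 1 OR 1 = 1
net5 = net2 AND r AND net1 = 1 AND 1 AND 1 = 1
net6 = p AND net4 AND t = 1 AND 1 AND 1 = 1
net8 = net4 AND net0 = 1 AND 1 = 1

net2 = 1; net5 = 1; net6 = 1; net8 = 1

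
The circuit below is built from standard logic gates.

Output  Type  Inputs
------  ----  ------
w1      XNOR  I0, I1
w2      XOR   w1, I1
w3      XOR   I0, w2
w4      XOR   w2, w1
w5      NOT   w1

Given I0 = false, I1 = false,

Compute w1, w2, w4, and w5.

w1 = true  w2 = true  w4 = false  w5 = false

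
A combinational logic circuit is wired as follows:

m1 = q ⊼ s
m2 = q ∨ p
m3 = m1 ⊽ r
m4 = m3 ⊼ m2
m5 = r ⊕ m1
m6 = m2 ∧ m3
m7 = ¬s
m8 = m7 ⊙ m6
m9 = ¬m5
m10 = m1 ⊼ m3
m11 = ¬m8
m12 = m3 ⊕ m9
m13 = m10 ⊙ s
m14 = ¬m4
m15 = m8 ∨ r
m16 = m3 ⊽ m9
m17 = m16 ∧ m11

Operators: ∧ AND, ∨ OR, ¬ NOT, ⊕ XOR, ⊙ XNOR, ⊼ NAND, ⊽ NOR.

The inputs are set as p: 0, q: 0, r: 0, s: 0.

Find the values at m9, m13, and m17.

m1 = q NAND s = 0 NAND 0 = 1
m2 = q OR p = 0 OR 0 = 0
m3 = m1 NOR r = 1 NOR 0 = 0
m5 = r XOR m1 = 0 XOR 1 = 1
m6 = m2 AND m3 = 0 AND 0 = 0
m7 = NOT s = NOT 0 = 1
m8 = m7 XNOR m6 = 1 XNOR 0 = 0
m9 = NOT m5 = NOT 1 = 0
m10 = m1 NAND m3 = 1 NAND 0 = 1
m11 = NOT m8 = NOT 0 = 1
m13 = m10 XNOR s = 1 XNOR 0 = 0
m16 = m3 NOR m9 = 0 NOR 0 = 1
m17 = m16 AND m11 = 1 AND 1 = 1

m9 = 0; m13 = 0; m17 = 1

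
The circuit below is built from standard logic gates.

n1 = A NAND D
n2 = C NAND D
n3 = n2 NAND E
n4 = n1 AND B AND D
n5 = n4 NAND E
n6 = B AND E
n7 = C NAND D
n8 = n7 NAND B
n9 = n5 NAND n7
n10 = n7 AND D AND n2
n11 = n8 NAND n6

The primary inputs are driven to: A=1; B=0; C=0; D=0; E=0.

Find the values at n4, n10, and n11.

n4 = 0  n10 = 0  n11 = 1

n1 = A NAND D = 1 NAND 0 = 1
n2 = C NAND D = 0 NAND 0 = 1
n4 = n1 AND B AND D = 1 AND 0 AND 0 = 0
n6 = B AND E = 0 AND 0 = 0
n7 = C NAND D = 0 NAND 0 = 1
n8 = n7 NAND B = 1 NAND 0 = 1
n10 = n7 AND D AND n2 = 1 AND 0 AND 1 = 0
n11 = n8 NAND n6 = 1 NAND 0 = 1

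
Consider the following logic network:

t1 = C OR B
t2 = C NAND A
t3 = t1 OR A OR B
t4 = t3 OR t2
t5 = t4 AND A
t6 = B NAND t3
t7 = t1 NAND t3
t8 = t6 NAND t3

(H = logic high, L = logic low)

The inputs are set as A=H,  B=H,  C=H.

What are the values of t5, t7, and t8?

t1 = C OR B = H OR H = H
t2 = C NAND A = H NAND H = L
t3 = t1 OR A OR B = H OR H OR H = H
t4 = t3 OR t2 = H OR L = H
t5 = t4 AND A = H AND H = H
t6 = B NAND t3 = H NAND H = L
t7 = t1 NAND t3 = H NAND H = L
t8 = t6 NAND t3 = L NAND H = H

t5 = H; t7 = L; t8 = H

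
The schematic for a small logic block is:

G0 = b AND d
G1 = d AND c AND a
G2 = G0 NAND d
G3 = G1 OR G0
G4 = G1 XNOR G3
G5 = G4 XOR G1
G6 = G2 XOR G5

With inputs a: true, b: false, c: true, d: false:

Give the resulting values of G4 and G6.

G0 = b AND d = false AND false = false
G1 = d AND c AND a = false AND true AND true = false
G2 = G0 NAND d = false NAND false = true
G3 = G1 OR G0 = false OR false = false
G4 = G1 XNOR G3 = false XNOR false = true
G5 = G4 XOR G1 = true XOR false = true
G6 = G2 XOR G5 = true XOR true = false

G4 = true; G6 = false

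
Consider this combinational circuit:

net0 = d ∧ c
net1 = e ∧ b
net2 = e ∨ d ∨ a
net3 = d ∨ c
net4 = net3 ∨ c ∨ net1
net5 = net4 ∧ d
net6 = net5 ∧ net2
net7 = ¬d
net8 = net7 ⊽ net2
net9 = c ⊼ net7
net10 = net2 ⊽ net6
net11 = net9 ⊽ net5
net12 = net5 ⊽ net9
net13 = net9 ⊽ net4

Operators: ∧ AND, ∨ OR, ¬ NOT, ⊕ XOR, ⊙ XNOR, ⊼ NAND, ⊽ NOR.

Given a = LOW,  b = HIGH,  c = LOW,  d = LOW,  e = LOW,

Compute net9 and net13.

net9 = HIGH  net13 = LOW

net1 = e AND b = LOW AND HIGH = LOW
net3 = d OR c = LOW OR LOW = LOW
net4 = net3 OR c OR net1 = LOW OR LOW OR LOW = LOW
net7 = NOT d = NOT LOW = HIGH
net9 = c NAND net7 = LOW NAND HIGH = HIGH
net13 = net9 NOR net4 = HIGH NOR LOW = LOW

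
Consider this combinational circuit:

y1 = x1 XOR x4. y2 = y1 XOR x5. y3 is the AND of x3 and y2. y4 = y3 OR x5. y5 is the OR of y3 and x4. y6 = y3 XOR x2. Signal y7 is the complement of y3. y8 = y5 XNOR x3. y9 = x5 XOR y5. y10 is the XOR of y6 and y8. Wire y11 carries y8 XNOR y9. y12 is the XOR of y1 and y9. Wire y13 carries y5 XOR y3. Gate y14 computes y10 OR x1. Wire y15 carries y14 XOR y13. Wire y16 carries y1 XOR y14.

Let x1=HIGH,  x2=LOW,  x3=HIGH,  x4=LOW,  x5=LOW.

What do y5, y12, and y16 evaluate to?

y1 = x1 XOR x4 = HIGH XOR LOW = HIGH
y2 = y1 XOR x5 = HIGH XOR LOW = HIGH
y3 = x3 AND y2 = HIGH AND HIGH = HIGH
y5 = y3 OR x4 = HIGH OR LOW = HIGH
y6 = y3 XOR x2 = HIGH XOR LOW = HIGH
y8 = y5 XNOR x3 = HIGH XNOR HIGH = HIGH
y9 = x5 XOR y5 = LOW XOR HIGH = HIGH
y10 = y6 XOR y8 = HIGH XOR HIGH = LOW
y12 = y1 XOR y9 = HIGH XOR HIGH = LOW
y14 = y10 OR x1 = LOW OR HIGH = HIGH
y16 = y1 XOR y14 = HIGH XOR HIGH = LOW

y5 = HIGH, y12 = LOW, y16 = LOW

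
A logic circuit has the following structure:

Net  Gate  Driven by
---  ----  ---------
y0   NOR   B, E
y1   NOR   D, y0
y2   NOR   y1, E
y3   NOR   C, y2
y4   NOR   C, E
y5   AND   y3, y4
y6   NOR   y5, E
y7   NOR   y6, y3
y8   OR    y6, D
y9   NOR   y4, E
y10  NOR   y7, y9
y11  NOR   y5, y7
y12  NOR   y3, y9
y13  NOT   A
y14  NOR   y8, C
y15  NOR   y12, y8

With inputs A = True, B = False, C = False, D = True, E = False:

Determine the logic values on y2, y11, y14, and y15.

y0 = B NOR E = False NOR False = True
y1 = D NOR y0 = True NOR True = False
y2 = y1 NOR E = False NOR False = True
y3 = C NOR y2 = False NOR True = False
y4 = C NOR E = False NOR False = True
y5 = y3 AND y4 = False AND True = False
y6 = y5 NOR E = False NOR False = True
y7 = y6 NOR y3 = True NOR False = False
y8 = y6 OR D = True OR True = True
y9 = y4 NOR E = True NOR False = False
y11 = y5 NOR y7 = False NOR False = True
y12 = y3 NOR y9 = False NOR False = True
y14 = y8 NOR C = True NOR False = False
y15 = y12 NOR y8 = True NOR True = False

y2 = True, y11 = True, y14 = False, y15 = False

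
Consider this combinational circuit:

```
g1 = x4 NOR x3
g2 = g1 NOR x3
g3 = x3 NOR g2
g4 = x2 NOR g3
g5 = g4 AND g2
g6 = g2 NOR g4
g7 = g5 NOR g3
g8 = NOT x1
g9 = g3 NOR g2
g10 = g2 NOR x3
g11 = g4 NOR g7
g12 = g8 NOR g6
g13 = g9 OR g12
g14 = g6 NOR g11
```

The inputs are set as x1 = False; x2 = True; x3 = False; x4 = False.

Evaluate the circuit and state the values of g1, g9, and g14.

g1 = True; g9 = False; g14 = False

g1 = x4 NOR x3 = False NOR False = True
g2 = g1 NOR x3 = True NOR False = False
g3 = x3 NOR g2 = False NOR False = True
g4 = x2 NOR g3 = True NOR True = False
g5 = g4 AND g2 = False AND False = False
g6 = g2 NOR g4 = False NOR False = True
g7 = g5 NOR g3 = False NOR True = False
g9 = g3 NOR g2 = True NOR False = False
g11 = g4 NOR g7 = False NOR False = True
g14 = g6 NOR g11 = True NOR True = False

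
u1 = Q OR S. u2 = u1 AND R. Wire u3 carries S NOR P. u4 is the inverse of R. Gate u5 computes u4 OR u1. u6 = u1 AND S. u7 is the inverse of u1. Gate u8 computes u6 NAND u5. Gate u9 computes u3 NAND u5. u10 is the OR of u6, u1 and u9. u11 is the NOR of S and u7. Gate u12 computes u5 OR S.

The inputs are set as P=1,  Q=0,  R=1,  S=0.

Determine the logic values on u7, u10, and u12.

u7 = 1  u10 = 1  u12 = 0

u1 = Q OR S = 0 OR 0 = 0
u3 = S NOR P = 0 NOR 1 = 0
u4 = NOT R = NOT 1 = 0
u5 = u4 OR u1 = 0 OR 0 = 0
u6 = u1 AND S = 0 AND 0 = 0
u7 = NOT u1 = NOT 0 = 1
u9 = u3 NAND u5 = 0 NAND 0 = 1
u10 = u6 OR u1 OR u9 = 0 OR 0 OR 1 = 1
u12 = u5 OR S = 0 OR 0 = 0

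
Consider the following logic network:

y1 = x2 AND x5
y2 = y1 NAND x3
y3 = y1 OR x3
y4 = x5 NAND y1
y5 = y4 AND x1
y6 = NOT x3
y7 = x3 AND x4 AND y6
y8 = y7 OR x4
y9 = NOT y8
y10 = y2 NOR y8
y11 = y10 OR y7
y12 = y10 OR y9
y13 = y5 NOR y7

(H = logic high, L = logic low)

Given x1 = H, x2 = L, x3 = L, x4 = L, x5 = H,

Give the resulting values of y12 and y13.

y12 = H; y13 = L

y1 = x2 AND x5 = L AND H = L
y2 = y1 NAND x3 = L NAND L = H
y4 = x5 NAND y1 = H NAND L = H
y5 = y4 AND x1 = H AND H = H
y6 = NOT x3 = NOT L = H
y7 = x3 AND x4 AND y6 = L AND L AND H = L
y8 = y7 OR x4 = L OR L = L
y9 = NOT y8 = NOT L = H
y10 = y2 NOR y8 = H NOR L = L
y12 = y10 OR y9 = L OR H = H
y13 = y5 NOR y7 = H NOR L = L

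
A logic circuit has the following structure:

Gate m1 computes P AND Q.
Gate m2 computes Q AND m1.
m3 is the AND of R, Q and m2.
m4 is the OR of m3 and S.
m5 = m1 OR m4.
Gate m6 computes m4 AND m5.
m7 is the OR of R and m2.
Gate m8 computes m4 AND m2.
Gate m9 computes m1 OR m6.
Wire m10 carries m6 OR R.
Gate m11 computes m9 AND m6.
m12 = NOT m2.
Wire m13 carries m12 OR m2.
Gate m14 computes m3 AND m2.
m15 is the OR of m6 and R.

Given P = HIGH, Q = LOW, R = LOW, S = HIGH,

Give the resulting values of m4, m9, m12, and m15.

m1 = P AND Q = HIGH AND LOW = LOW
m2 = Q AND m1 = LOW AND LOW = LOW
m3 = R AND Q AND m2 = LOW AND LOW AND LOW = LOW
m4 = m3 OR S = LOW OR HIGH = HIGH
m5 = m1 OR m4 = LOW OR HIGH = HIGH
m6 = m4 AND m5 = HIGH AND HIGH = HIGH
m9 = m1 OR m6 = LOW OR HIGH = HIGH
m12 = NOT m2 = NOT LOW = HIGH
m15 = m6 OR R = HIGH OR LOW = HIGH

m4 = HIGH  m9 = HIGH  m12 = HIGH  m15 = HIGH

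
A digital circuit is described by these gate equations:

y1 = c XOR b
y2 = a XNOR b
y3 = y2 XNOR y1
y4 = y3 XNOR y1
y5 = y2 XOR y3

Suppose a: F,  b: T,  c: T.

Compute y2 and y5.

y1 = c XOR b = T XOR T = F
y2 = a XNOR b = F XNOR T = F
y3 = y2 XNOR y1 = F XNOR F = T
y5 = y2 XOR y3 = F XOR T = T

y2 = F, y5 = T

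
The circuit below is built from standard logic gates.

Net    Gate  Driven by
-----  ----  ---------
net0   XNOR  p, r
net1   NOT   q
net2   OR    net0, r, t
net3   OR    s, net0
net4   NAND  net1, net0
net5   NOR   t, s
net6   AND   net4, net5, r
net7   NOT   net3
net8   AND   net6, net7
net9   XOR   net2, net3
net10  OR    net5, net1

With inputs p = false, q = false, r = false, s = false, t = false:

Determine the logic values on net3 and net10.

net3 = true  net10 = true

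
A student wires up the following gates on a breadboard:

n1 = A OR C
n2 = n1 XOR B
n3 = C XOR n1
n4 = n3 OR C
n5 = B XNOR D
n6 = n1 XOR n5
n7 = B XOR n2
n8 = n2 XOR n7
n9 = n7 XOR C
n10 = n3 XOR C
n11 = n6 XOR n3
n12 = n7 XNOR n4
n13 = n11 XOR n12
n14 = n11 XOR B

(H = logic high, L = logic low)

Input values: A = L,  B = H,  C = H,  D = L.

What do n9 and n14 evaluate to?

n9 = L; n14 = L

n1 = A OR C = L OR H = H
n2 = n1 XOR B = H XOR H = L
n3 = C XOR n1 = H XOR H = L
n5 = B XNOR D = H XNOR L = L
n6 = n1 XOR n5 = H XOR L = H
n7 = B XOR n2 = H XOR L = H
n9 = n7 XOR C = H XOR H = L
n11 = n6 XOR n3 = H XOR L = H
n14 = n11 XOR B = H XOR H = L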